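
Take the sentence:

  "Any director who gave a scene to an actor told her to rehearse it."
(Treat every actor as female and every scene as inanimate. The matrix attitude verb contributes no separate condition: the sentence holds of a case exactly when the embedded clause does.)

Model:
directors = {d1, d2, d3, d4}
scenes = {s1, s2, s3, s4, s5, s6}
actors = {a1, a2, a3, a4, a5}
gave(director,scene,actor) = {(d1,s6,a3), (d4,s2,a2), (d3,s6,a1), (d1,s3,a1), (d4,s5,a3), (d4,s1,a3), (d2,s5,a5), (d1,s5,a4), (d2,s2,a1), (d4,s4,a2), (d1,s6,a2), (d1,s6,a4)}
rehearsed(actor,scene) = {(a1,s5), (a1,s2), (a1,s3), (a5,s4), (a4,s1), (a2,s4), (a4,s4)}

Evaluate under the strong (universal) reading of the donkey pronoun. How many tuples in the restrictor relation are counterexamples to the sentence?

"her" takes "an actor" as antecedent and "it" takes "a scene"; both are donkey pronouns co-varying with the restrictor.
Strong reading: for every (d,s,a) with gave(d,s,a), rehearsed(a,s).
Restrictor triples: (d1,s3,a1)→rehearsed(a1,s3) ✓  (d1,s5,a4)→rehearsed(a4,s5) ✗  (d1,s6,a2)→rehearsed(a2,s6) ✗  (d1,s6,a3)→rehearsed(a3,s6) ✗  (d1,s6,a4)→rehearsed(a4,s6) ✗  (d2,s2,a1)→rehearsed(a1,s2) ✓  (d2,s5,a5)→rehearsed(a5,s5) ✗  (d3,s6,a1)→rehearsed(a1,s6) ✗  (d4,s1,a3)→rehearsed(a3,s1) ✗  (d4,s2,a2)→rehearsed(a2,s2) ✗  (d4,s4,a2)→rehearsed(a2,s4) ✓  (d4,s5,a3)→rehearsed(a3,s5) ✗
Counterexamples (restrictor triples failing the scope): 9.

9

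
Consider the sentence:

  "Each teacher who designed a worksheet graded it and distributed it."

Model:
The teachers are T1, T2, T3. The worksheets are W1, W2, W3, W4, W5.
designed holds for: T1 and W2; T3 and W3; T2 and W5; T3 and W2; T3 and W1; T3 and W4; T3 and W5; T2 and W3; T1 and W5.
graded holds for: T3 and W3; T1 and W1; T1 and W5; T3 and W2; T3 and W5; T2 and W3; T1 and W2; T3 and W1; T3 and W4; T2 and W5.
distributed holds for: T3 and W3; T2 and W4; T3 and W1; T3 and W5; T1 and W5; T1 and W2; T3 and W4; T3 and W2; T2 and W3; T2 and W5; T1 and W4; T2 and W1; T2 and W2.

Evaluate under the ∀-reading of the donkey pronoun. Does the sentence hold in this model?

"it" takes "a worksheet" as antecedent — a donkey pronoun bound across the clause boundary.
Strong reading: for every (t,w) with designed(t,w), graded(t,w) ∧ distributed(t,w).
Restrictor pairs: (T1,W2) ✓  (T1,W5) ✓  (T2,W3) ✓  (T2,W5) ✓  (T3,W1) ✓  (T3,W2) ✓  (T3,W3) ✓  (T3,W4) ✓  (T3,W5) ✓
Every restrictor pair satisfies the scope.

True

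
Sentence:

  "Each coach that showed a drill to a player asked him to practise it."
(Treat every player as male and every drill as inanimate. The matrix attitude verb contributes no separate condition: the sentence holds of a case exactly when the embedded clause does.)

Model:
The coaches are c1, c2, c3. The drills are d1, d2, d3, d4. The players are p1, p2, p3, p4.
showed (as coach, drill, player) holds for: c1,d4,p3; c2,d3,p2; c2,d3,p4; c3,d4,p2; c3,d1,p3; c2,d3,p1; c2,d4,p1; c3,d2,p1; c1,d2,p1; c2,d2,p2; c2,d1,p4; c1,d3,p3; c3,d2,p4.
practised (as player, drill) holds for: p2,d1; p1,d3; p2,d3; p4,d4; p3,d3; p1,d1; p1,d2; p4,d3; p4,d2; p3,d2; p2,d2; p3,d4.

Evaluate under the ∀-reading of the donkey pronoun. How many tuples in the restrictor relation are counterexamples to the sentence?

"him" takes "a player" as antecedent and "it" takes "a drill"; both are donkey pronouns co-varying with the restrictor.
Strong reading: for every (c,d,p) with showed(c,d,p), practised(p,d).
Restrictor triples: (c1,d2,p1)→practised(p1,d2) ✓  (c1,d3,p3)→practised(p3,d3) ✓  (c1,d4,p3)→practised(p3,d4) ✓  (c2,d1,p4)→practised(p4,d1) ✗  (c2,d2,p2)→practised(p2,d2) ✓  (c2,d3,p1)→practised(p1,d3) ✓  (c2,d3,p2)→practised(p2,d3) ✓  (c2,d3,p4)→practised(p4,d3) ✓  (c2,d4,p1)→practised(p1,d4) ✗  (c3,d1,p3)→practised(p3,d1) ✗  (c3,d2,p1)→practised(p1,d2) ✓  (c3,d2,p4)→practised(p4,d2) ✓  (c3,d4,p2)→practised(p2,d4) ✗
Counterexamples (restrictor triples failing the scope): 4.

4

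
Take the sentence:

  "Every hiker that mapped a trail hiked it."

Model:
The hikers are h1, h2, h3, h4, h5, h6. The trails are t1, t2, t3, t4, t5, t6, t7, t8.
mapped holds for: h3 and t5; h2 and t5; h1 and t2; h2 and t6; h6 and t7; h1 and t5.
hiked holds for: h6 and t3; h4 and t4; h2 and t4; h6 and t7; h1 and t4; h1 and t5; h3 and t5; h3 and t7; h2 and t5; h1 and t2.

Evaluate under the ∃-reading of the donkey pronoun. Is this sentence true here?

True

"it" takes "a trail" as antecedent — a donkey pronoun bound across the clause boundary.
Weak reading: every hiker h with some mapped-trail has at least one mapped-trail t such that hiked(h,t).
Per hiker: h1:✓  h2:✓  h3:✓  h6:✓
Every hiker in the restrictor has a witness.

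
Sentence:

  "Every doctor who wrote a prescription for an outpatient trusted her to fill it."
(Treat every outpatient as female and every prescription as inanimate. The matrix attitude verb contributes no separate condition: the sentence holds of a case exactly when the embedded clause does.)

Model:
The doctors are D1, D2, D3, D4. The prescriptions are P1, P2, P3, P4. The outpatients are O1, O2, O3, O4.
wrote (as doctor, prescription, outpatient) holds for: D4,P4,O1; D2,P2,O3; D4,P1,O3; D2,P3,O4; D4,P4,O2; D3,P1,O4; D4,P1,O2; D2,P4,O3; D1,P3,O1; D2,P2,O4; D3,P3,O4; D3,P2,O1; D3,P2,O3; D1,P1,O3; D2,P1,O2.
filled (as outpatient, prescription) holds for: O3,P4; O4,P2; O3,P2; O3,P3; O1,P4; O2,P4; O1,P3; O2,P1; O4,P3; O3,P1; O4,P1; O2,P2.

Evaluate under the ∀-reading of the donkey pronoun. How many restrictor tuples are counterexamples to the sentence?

1

"her" takes "an outpatient" as antecedent and "it" takes "a prescription"; both are donkey pronouns co-varying with the restrictor.
Strong reading: for every (d,p,o) with wrote(d,p,o), filled(o,p).
Restrictor triples: (D1,P1,O3)→filled(O3,P1) ✓  (D1,P3,O1)→filled(O1,P3) ✓  (D2,P1,O2)→filled(O2,P1) ✓  (D2,P2,O3)→filled(O3,P2) ✓  (D2,P2,O4)→filled(O4,P2) ✓  (D2,P3,O4)→filled(O4,P3) ✓  (D2,P4,O3)→filled(O3,P4) ✓  (D3,P1,O4)→filled(O4,P1) ✓  (D3,P2,O1)→filled(O1,P2) ✗  (D3,P2,O3)→filled(O3,P2) ✓  (D3,P3,O4)→filled(O4,P3) ✓  (D4,P1,O2)→filled(O2,P1) ✓  (D4,P1,O3)→filled(O3,P1) ✓  (D4,P4,O1)→filled(O1,P4) ✓  (D4,P4,O2)→filled(O2,P4) ✓
Counterexamples (restrictor triples failing the scope): 1.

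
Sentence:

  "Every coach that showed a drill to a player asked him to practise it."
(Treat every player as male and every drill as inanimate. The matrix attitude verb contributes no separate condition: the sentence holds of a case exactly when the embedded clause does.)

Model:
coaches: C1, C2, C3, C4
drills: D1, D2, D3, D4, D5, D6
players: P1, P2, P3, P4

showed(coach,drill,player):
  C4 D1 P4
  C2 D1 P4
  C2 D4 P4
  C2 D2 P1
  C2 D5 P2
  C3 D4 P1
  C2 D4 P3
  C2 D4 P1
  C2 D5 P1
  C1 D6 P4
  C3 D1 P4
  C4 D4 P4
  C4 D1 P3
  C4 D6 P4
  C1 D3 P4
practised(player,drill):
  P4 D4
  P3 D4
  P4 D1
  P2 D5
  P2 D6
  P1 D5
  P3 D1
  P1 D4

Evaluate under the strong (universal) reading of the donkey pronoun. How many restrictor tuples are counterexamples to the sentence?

"him" takes "a player" as antecedent and "it" takes "a drill"; both are donkey pronouns co-varying with the restrictor.
Strong reading: for every (c,d,p) with showed(c,d,p), practised(p,d).
Restrictor triples: (C1,D3,P4)→practised(P4,D3) ✗  (C1,D6,P4)→practised(P4,D6) ✗  (C2,D1,P4)→practised(P4,D1) ✓  (C2,D2,P1)→practised(P1,D2) ✗  (C2,D4,P1)→practised(P1,D4) ✓  (C2,D4,P3)→practised(P3,D4) ✓  (C2,D4,P4)→practised(P4,D4) ✓  (C2,D5,P1)→practised(P1,D5) ✓  (C2,D5,P2)→practised(P2,D5) ✓  (C3,D1,P4)→practised(P4,D1) ✓  (C3,D4,P1)→practised(P1,D4) ✓  (C4,D1,P3)→practised(P3,D1) ✓  (C4,D1,P4)→practised(P4,D1) ✓  (C4,D4,P4)→practised(P4,D4) ✓  (C4,D6,P4)→practised(P4,D6) ✗
Counterexamples (restrictor triples failing the scope): 4.

4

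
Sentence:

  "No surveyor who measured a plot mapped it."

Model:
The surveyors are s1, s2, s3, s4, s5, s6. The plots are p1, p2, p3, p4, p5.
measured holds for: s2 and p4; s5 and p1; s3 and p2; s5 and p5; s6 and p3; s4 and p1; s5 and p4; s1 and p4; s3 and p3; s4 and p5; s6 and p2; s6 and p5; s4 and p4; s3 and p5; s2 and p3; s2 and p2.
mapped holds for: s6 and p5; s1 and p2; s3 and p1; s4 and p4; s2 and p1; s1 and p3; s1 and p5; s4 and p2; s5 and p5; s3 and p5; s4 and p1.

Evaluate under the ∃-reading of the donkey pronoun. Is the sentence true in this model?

False

"it" takes "a plot" as antecedent — a donkey pronoun bound across the clause boundary.
Truth condition: for no (s,p) with measured(s,p) does mapped(s,p) hold.
Restrictor pairs — does the scope hold? (s1,p4):fails  (s2,p2):fails  (s2,p3):fails  (s2,p4):fails  (s3,p2):fails  (s3,p3):fails  (s3,p5):holds  (s4,p1):holds  (s4,p4):holds  (s4,p5):fails  (s5,p1):fails  (s5,p4):fails  (s5,p5):holds  (s6,p2):fails  (s6,p3):fails  (s6,p5):holds
Scope holds for 5 pair(s), so the sentence is false.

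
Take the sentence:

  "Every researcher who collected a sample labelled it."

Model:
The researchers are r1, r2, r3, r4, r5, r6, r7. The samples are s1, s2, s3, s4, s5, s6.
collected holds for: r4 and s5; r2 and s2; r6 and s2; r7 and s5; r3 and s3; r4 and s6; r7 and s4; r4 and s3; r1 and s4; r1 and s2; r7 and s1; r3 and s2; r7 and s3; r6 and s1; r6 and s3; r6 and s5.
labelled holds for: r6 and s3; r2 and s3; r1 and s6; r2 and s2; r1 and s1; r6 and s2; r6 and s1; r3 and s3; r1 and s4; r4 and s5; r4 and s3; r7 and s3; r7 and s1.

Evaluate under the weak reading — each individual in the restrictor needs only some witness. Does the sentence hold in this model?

True

"it" takes "a sample" as antecedent — a donkey pronoun bound across the clause boundary.
Weak reading: every researcher r with some collected-sample has at least one collected-sample s such that labelled(r,s).
Per researcher: r1:✓  r2:✓  r3:✓  r4:✓  r6:✓  r7:✓
Every researcher in the restrictor has a witness.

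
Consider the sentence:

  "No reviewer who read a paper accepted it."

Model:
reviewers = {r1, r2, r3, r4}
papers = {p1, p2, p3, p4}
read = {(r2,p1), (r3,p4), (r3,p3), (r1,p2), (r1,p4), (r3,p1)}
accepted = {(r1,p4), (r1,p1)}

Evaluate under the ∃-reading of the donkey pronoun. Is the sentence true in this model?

False

"it" takes "a paper" as antecedent — a donkey pronoun bound across the clause boundary.
Truth condition: for no (r,p) with read(r,p) does accepted(r,p) hold.
Restrictor pairs — does the scope hold? (r1,p2):fails  (r1,p4):holds  (r2,p1):fails  (r3,p1):fails  (r3,p3):fails  (r3,p4):fails
Scope holds for 1 pair(s), so the sentence is false.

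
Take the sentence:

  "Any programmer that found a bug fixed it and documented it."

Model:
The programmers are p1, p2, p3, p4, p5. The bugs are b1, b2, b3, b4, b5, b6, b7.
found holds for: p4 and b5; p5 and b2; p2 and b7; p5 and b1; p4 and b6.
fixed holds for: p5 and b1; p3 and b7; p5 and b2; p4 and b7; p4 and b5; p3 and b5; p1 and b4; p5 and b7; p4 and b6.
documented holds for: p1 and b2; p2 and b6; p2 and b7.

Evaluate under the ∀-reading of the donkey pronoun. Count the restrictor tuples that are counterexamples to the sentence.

5

"it" takes "a bug" as antecedent — a donkey pronoun bound across the clause boundary.
Strong reading: for every (p,b) with found(p,b), fixed(p,b) ∧ documented(p,b).
Restrictor pairs: (p2,b7) ✗  (p4,b5) ✗  (p4,b6) ✗  (p5,b1) ✗  (p5,b2) ✗
Counterexamples (restrictor pairs failing the scope): 5.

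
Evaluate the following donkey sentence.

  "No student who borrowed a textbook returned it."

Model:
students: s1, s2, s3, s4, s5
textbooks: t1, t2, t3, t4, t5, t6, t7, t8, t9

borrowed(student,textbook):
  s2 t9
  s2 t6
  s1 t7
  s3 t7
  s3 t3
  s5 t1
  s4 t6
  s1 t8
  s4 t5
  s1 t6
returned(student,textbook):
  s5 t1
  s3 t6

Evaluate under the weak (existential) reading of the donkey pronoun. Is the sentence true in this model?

"it" takes "a textbook" as antecedent — a donkey pronoun bound across the clause boundary.
Truth condition: for no (s,t) with borrowed(s,t) does returned(s,t) hold.
Restrictor pairs — does the scope hold? (s1,t6):fails  (s1,t7):fails  (s1,t8):fails  (s2,t6):fails  (s2,t9):fails  (s3,t3):fails  (s3,t7):fails  (s4,t5):fails  (s4,t6):fails  (s5,t1):holds
Scope holds for 1 pair(s), so the sentence is false.

False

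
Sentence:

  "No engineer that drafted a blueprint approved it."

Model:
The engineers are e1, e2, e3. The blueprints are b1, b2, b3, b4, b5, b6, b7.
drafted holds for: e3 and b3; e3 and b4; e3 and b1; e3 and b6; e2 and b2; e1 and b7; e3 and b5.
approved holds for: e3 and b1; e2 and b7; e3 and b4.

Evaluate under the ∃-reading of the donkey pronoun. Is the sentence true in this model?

"it" takes "a blueprint" as antecedent — a donkey pronoun bound across the clause boundary.
Truth condition: for no (e,b) with drafted(e,b) does approved(e,b) hold.
Restrictor pairs — does the scope hold? (e1,b7):fails  (e2,b2):fails  (e3,b1):holds  (e3,b3):fails  (e3,b4):holds  (e3,b5):fails  (e3,b6):fails
Scope holds for 2 pair(s), so the sentence is false.

False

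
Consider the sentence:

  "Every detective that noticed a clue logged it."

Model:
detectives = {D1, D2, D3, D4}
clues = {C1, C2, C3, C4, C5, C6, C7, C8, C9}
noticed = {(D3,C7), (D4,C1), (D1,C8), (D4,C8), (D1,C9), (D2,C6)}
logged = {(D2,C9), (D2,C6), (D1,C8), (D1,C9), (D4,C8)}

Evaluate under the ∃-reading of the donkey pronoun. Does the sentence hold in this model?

False

"it" takes "a clue" as antecedent — a donkey pronoun bound across the clause boundary.
Weak reading: every detective d with some noticed-clue has at least one noticed-clue c such that logged(d,c).
Per detective: D1:✓  D2:✓  D3:✗  D4:✓
D3 has no witness among its noticed-clues.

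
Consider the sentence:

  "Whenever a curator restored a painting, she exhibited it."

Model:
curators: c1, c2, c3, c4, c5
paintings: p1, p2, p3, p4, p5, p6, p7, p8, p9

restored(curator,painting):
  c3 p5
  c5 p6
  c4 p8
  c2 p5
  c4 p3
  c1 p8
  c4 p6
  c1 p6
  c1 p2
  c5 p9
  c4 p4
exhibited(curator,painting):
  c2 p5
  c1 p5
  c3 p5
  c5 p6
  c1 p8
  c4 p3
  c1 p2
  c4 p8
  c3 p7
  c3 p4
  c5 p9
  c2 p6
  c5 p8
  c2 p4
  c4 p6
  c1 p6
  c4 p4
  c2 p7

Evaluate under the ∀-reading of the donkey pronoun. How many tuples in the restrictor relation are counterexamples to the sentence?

0

"it" takes "a painting" as antecedent — a donkey pronoun bound across the clause boundary.
Strong reading: for every (c,p) with restored(c,p), exhibited(c,p).
Restrictor pairs: (c1,p2) ✓  (c1,p6) ✓  (c1,p8) ✓  (c2,p5) ✓  (c3,p5) ✓  (c4,p3) ✓  (c4,p4) ✓  (c4,p6) ✓  (c4,p8) ✓  (c5,p6) ✓  (c5,p9) ✓
Counterexamples (restrictor pairs failing the scope): 0.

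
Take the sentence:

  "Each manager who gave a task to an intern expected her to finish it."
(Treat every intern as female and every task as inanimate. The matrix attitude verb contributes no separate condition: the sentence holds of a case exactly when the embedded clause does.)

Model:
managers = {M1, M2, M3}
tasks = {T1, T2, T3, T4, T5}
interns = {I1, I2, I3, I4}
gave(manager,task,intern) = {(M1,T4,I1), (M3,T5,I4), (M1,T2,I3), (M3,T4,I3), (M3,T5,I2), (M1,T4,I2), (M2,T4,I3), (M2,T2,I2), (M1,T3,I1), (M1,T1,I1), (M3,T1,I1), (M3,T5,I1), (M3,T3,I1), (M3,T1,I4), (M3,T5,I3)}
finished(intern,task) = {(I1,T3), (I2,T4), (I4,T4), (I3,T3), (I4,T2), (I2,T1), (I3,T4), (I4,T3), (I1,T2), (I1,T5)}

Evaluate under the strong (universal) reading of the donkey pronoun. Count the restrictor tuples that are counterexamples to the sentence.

"her" takes "an intern" as antecedent and "it" takes "a task"; both are donkey pronouns co-varying with the restrictor.
Strong reading: for every (m,t,i) with gave(m,t,i), finished(i,t).
Restrictor triples: (M1,T1,I1)→finished(I1,T1) ✗  (M1,T2,I3)→finished(I3,T2) ✗  (M1,T3,I1)→finished(I1,T3) ✓  (M1,T4,I1)→finished(I1,T4) ✗  (M1,T4,I2)→finished(I2,T4) ✓  (M2,T2,I2)→finished(I2,T2) ✗  (M2,T4,I3)→finished(I3,T4) ✓  (M3,T1,I1)→finished(I1,T1) ✗  (M3,T1,I4)→finished(I4,T1) ✗  (M3,T3,I1)→finished(I1,T3) ✓  (M3,T4,I3)→finished(I3,T4) ✓  (M3,T5,I1)→finished(I1,T5) ✓  (M3,T5,I2)→finished(I2,T5) ✗  (M3,T5,I3)→finished(I3,T5) ✗  (M3,T5,I4)→finished(I4,T5) ✗
Counterexamples (restrictor triples failing the scope): 9.

9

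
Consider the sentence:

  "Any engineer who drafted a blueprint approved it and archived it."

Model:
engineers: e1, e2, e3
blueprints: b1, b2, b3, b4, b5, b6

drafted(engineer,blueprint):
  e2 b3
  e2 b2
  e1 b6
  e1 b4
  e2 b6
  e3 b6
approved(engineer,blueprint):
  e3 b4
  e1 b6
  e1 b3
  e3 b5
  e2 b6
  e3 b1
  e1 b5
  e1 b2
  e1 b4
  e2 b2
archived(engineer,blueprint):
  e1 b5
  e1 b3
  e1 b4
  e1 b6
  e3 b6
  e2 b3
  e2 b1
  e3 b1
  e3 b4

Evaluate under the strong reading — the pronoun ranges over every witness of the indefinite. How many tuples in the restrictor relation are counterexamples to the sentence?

"it" takes "a blueprint" as antecedent — a donkey pronoun bound across the clause boundary.
Strong reading: for every (e,b) with drafted(e,b), approved(e,b) ∧ archived(e,b).
Restrictor pairs: (e1,b4) ✓  (e1,b6) ✓  (e2,b2) ✗  (e2,b3) ✗  (e2,b6) ✗  (e3,b6) ✗
Counterexamples (restrictor pairs failing the scope): 4.

4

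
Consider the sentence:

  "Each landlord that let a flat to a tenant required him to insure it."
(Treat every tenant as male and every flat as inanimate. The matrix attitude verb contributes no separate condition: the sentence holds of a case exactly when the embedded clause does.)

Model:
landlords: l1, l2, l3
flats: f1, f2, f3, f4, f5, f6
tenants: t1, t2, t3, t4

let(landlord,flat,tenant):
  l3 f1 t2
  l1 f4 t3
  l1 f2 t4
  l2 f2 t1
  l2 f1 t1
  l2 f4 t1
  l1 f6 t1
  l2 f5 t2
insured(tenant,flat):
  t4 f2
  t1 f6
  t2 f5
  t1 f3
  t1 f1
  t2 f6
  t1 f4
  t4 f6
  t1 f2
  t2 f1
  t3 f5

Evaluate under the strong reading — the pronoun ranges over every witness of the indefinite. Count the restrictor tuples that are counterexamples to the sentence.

1

"him" takes "a tenant" as antecedent and "it" takes "a flat"; both are donkey pronouns co-varying with the restrictor.
Strong reading: for every (l,f,t) with let(l,f,t), insured(t,f).
Restrictor triples: (l1,f2,t4)→insured(t4,f2) ✓  (l1,f4,t3)→insured(t3,f4) ✗  (l1,f6,t1)→insured(t1,f6) ✓  (l2,f1,t1)→insured(t1,f1) ✓  (l2,f2,t1)→insured(t1,f2) ✓  (l2,f4,t1)→insured(t1,f4) ✓  (l2,f5,t2)→insured(t2,f5) ✓  (l3,f1,t2)→insured(t2,f1) ✓
Counterexamples (restrictor triples failing the scope): 1.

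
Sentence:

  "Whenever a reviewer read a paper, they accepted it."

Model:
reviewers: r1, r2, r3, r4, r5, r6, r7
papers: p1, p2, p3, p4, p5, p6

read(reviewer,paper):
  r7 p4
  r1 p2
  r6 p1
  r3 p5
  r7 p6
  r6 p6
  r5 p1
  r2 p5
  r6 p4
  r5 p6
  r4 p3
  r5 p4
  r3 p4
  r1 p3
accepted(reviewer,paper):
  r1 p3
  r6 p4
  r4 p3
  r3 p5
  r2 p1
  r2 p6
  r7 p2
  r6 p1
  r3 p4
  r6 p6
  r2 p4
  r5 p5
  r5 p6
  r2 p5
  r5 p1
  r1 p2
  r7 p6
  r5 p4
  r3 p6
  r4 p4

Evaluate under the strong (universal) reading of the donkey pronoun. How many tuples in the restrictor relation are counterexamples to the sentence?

1

"it" takes "a paper" as antecedent — a donkey pronoun bound across the clause boundary.
Strong reading: for every (r,p) with read(r,p), accepted(r,p).
Restrictor pairs: (r1,p2) ✓  (r1,p3) ✓  (r2,p5) ✓  (r3,p4) ✓  (r3,p5) ✓  (r4,p3) ✓  (r5,p1) ✓  (r5,p4) ✓  (r5,p6) ✓  (r6,p1) ✓  (r6,p4) ✓  (r6,p6) ✓  (r7,p4) ✗  (r7,p6) ✓
Counterexamples (restrictor pairs failing the scope): 1.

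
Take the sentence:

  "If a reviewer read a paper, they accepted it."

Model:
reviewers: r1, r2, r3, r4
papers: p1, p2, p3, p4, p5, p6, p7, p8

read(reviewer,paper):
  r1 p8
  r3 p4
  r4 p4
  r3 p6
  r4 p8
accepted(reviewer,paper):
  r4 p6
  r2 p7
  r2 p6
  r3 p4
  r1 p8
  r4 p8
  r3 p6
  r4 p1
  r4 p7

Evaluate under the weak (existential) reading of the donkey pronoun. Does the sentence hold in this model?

"it" takes "a paper" as antecedent — a donkey pronoun bound across the clause boundary.
Weak reading: every reviewer r with some read-paper has at least one read-paper p such that accepted(r,p).
Per reviewer: r1:✓  r3:✓  r4:✓
Every reviewer in the restrictor has a witness.

True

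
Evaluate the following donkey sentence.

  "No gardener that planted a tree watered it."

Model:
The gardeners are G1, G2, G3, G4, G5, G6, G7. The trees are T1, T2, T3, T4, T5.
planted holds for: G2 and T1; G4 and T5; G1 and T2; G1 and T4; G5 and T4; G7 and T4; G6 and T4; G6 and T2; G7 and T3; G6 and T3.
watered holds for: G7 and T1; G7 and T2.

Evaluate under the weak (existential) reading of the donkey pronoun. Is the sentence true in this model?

True

"it" takes "a tree" as antecedent — a donkey pronoun bound across the clause boundary.
Truth condition: for no (g,t) with planted(g,t) does watered(g,t) hold.
Restrictor pairs — does the scope hold? (G1,T2):fails  (G1,T4):fails  (G2,T1):fails  (G4,T5):fails  (G5,T4):fails  (G6,T2):fails  (G6,T3):fails  (G6,T4):fails  (G7,T3):fails  (G7,T4):fails
Scope holds for no restrictor pair, so the sentence is true.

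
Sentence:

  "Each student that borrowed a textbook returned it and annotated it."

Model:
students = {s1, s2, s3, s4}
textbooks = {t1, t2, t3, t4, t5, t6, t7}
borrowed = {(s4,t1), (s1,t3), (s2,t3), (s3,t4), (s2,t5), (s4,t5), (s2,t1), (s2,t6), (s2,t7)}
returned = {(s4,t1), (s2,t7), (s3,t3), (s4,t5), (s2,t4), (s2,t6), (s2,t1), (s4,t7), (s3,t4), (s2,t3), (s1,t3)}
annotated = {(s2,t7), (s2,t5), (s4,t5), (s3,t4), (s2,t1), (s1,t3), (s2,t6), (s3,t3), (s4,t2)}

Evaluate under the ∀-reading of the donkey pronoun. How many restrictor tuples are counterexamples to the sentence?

3

"it" takes "a textbook" as antecedent — a donkey pronoun bound across the clause boundary.
Strong reading: for every (s,t) with borrowed(s,t), returned(s,t) ∧ annotated(s,t).
Restrictor pairs: (s1,t3) ✓  (s2,t1) ✓  (s2,t3) ✗  (s2,t5) ✗  (s2,t6) ✓  (s2,t7) ✓  (s3,t4) ✓  (s4,t1) ✗  (s4,t5) ✓
Counterexamples (restrictor pairs failing the scope): 3.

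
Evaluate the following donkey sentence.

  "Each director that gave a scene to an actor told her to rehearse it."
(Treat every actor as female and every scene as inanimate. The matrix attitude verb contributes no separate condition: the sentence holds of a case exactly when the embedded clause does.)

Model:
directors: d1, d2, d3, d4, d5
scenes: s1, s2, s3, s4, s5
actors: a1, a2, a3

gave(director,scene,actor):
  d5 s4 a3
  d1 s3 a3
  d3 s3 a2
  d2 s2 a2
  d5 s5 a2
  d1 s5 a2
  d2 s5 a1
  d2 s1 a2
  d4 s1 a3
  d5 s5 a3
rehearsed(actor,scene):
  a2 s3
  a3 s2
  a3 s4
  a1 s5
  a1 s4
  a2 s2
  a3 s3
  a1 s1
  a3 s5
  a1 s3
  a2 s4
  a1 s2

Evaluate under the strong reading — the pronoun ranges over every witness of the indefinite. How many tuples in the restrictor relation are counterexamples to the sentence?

"her" takes "an actor" as antecedent and "it" takes "a scene"; both are donkey pronouns co-varying with the restrictor.
Strong reading: for every (d,s,a) with gave(d,s,a), rehearsed(a,s).
Restrictor triples: (d1,s3,a3)→rehearsed(a3,s3) ✓  (d1,s5,a2)→rehearsed(a2,s5) ✗  (d2,s1,a2)→rehearsed(a2,s1) ✗  (d2,s2,a2)→rehearsed(a2,s2) ✓  (d2,s5,a1)→rehearsed(a1,s5) ✓  (d3,s3,a2)→rehearsed(a2,s3) ✓  (d4,s1,a3)→rehearsed(a3,s1) ✗  (d5,s4,a3)→rehearsed(a3,s4) ✓  (d5,s5,a2)→rehearsed(a2,s5) ✗  (d5,s5,a3)→rehearsed(a3,s5) ✓
Counterexamples (restrictor triples failing the scope): 4.

4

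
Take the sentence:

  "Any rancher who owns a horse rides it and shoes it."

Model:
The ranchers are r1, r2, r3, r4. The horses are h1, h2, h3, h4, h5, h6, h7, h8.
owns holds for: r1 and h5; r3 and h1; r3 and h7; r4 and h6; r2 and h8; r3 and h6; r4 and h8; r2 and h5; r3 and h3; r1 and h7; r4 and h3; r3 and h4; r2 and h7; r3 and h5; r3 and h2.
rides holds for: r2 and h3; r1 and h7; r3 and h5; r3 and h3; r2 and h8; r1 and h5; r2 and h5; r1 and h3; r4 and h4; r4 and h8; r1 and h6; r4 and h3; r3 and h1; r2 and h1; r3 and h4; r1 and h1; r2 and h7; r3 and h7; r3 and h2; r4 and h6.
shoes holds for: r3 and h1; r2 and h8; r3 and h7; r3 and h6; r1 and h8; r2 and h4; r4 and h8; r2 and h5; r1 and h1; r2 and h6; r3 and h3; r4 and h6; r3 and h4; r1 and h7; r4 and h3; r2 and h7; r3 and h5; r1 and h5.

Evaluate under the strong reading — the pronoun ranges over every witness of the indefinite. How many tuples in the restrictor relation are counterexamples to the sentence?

"it" takes "a horse" as antecedent — a donkey pronoun bound across the clause boundary.
Strong reading: for every (r,h) with owns(r,h), rides(r,h) ∧ shoes(r,h).
Restrictor pairs: (r1,h5) ✓  (r1,h7) ✓  (r2,h5) ✓  (r2,h7) ✓  (r2,h8) ✓  (r3,h1) ✓  (r3,h2) ✗  (r3,h3) ✓  (r3,h4) ✓  (r3,h5) ✓  (r3,h6) ✗  (r3,h7) ✓  (r4,h3) ✓  (r4,h6) ✓  (r4,h8) ✓
Counterexamples (restrictor pairs failing the scope): 2.

2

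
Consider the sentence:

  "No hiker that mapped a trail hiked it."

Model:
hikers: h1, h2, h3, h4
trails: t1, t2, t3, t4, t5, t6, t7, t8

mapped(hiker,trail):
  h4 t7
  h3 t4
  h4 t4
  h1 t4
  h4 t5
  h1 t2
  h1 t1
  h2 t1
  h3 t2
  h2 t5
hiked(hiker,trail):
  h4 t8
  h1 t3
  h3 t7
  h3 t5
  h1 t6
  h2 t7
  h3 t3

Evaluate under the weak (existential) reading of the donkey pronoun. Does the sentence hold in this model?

True

"it" takes "a trail" as antecedent — a donkey pronoun bound across the clause boundary.
Truth condition: for no (h,t) with mapped(h,t) does hiked(h,t) hold.
Restrictor pairs — does the scope hold? (h1,t1):fails  (h1,t2):fails  (h1,t4):fails  (h2,t1):fails  (h2,t5):fails  (h3,t2):fails  (h3,t4):fails  (h4,t4):fails  (h4,t5):fails  (h4,t7):fails
Scope holds for no restrictor pair, so the sentence is true.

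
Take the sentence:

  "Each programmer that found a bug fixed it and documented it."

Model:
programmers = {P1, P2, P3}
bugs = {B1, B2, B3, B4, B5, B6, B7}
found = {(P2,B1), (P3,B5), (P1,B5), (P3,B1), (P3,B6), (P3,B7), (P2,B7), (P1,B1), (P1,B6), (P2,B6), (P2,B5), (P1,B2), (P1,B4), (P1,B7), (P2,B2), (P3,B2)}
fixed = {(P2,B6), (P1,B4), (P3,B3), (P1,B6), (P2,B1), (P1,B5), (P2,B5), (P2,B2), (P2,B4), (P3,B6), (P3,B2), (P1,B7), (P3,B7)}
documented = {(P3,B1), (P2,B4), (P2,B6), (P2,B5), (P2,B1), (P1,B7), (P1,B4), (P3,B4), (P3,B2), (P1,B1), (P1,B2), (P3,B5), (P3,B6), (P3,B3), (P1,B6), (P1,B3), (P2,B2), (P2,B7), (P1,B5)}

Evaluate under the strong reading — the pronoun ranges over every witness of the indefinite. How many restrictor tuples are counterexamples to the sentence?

"it" takes "a bug" as antecedent — a donkey pronoun bound across the clause boundary.
Strong reading: for every (p,b) with found(p,b), fixed(p,b) ∧ documented(p,b).
Restrictor pairs: (P1,B1) ✗  (P1,B2) ✗  (P1,B4) ✓  (P1,B5) ✓  (P1,B6) ✓  (P1,B7) ✓  (P2,B1) ✓  (P2,B2) ✓  (P2,B5) ✓  (P2,B6) ✓  (P2,B7) ✗  (P3,B1) ✗  (P3,B2) ✓  (P3,B5) ✗  (P3,B6) ✓  (P3,B7) ✗
Counterexamples (restrictor pairs failing the scope): 6.

6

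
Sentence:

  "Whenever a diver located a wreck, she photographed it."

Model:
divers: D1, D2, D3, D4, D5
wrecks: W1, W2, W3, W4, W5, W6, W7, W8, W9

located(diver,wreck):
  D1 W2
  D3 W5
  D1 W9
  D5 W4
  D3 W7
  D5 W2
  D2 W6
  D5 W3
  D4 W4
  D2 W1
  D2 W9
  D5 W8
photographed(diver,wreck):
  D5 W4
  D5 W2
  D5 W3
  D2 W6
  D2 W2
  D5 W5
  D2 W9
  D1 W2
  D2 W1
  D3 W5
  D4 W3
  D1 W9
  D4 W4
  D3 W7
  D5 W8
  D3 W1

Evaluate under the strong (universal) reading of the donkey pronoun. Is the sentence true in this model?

True

"it" takes "a wreck" as antecedent — a donkey pronoun bound across the clause boundary.
Strong reading: for every (d,w) with located(d,w), photographed(d,w).
Restrictor pairs: (D1,W2) ✓  (D1,W9) ✓  (D2,W1) ✓  (D2,W6) ✓  (D2,W9) ✓  (D3,W5) ✓  (D3,W7) ✓  (D4,W4) ✓  (D5,W2) ✓  (D5,W3) ✓  (D5,W4) ✓  (D5,W8) ✓
Every restrictor pair satisfies the scope.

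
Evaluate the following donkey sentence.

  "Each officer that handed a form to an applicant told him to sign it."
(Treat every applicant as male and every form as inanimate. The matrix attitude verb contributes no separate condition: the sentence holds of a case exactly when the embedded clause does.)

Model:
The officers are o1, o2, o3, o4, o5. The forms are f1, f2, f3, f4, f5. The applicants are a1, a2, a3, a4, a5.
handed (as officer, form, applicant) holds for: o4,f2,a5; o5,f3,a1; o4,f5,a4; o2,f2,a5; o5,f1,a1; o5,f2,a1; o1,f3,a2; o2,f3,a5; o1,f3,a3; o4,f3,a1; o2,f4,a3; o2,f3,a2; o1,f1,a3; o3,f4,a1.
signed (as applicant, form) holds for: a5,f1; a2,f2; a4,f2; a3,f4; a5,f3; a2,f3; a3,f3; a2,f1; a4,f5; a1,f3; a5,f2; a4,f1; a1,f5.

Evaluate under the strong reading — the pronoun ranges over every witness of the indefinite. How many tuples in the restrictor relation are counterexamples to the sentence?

"him" takes "an applicant" as antecedent and "it" takes "a form"; both are donkey pronouns co-varying with the restrictor.
Strong reading: for every (o,f,a) with handed(o,f,a), signed(a,f).
Restrictor triples: (o1,f1,a3)→signed(a3,f1) ✗  (o1,f3,a2)→signed(a2,f3) ✓  (o1,f3,a3)→signed(a3,f3) ✓  (o2,f2,a5)→signed(a5,f2) ✓  (o2,f3,a2)→signed(a2,f3) ✓  (o2,f3,a5)→signed(a5,f3) ✓  (o2,f4,a3)→signed(a3,f4) ✓  (o3,f4,a1)→signed(a1,f4) ✗  (o4,f2,a5)→signed(a5,f2) ✓  (o4,f3,a1)→signed(a1,f3) ✓  (o4,f5,a4)→signed(a4,f5) ✓  (o5,f1,a1)→signed(a1,f1) ✗  (o5,f2,a1)→signed(a1,f2) ✗  (o5,f3,a1)→signed(a1,f3) ✓
Counterexamples (restrictor triples failing the scope): 4.

4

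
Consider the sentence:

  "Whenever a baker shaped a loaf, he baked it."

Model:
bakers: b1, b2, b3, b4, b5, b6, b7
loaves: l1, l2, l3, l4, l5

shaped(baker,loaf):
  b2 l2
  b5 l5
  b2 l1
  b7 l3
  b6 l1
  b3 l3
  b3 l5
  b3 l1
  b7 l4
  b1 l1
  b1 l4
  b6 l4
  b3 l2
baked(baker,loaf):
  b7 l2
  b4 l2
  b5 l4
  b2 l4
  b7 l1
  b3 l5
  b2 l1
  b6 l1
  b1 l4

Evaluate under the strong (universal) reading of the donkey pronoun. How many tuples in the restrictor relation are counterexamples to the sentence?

"it" takes "a loaf" as antecedent — a donkey pronoun bound across the clause boundary.
Strong reading: for every (b,l) with shaped(b,l), baked(b,l).
Restrictor pairs: (b1,l1) ✗  (b1,l4) ✓  (b2,l1) ✓  (b2,l2) ✗  (b3,l1) ✗  (b3,l2) ✗  (b3,l3) ✗  (b3,l5) ✓  (b5,l5) ✗  (b6,l1) ✓  (b6,l4) ✗  (b7,l3) ✗  (b7,l4) ✗
Counterexamples (restrictor pairs failing the scope): 9.

9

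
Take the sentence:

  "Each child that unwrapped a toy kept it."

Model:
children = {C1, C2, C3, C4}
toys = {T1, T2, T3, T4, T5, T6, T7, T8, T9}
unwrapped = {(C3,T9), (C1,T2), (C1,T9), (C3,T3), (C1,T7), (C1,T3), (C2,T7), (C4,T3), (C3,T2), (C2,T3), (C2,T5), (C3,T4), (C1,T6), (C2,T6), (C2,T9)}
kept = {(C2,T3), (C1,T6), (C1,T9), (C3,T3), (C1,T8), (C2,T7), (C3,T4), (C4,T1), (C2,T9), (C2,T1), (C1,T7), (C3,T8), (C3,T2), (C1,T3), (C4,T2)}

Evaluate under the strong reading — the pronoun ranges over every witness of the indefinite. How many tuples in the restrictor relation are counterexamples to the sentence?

"it" takes "a toy" as antecedent — a donkey pronoun bound across the clause boundary.
Strong reading: for every (c,t) with unwrapped(c,t), kept(c,t).
Restrictor pairs: (C1,T2) ✗  (C1,T3) ✓  (C1,T6) ✓  (C1,T7) ✓  (C1,T9) ✓  (C2,T3) ✓  (C2,T5) ✗  (C2,T6) ✗  (C2,T7) ✓  (C2,T9) ✓  (C3,T2) ✓  (C3,T3) ✓  (C3,T4) ✓  (C3,T9) ✗  (C4,T3) ✗
Counterexamples (restrictor pairs failing the scope): 5.

5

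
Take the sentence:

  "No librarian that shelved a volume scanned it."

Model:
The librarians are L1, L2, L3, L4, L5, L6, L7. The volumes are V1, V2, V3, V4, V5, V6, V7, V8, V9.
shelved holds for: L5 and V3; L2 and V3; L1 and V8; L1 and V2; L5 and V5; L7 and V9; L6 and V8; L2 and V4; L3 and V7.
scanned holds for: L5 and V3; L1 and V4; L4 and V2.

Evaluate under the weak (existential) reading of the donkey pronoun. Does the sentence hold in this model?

"it" takes "a volume" as antecedent — a donkey pronoun bound across the clause boundary.
Truth condition: for no (l,v) with shelved(l,v) does scanned(l,v) hold.
Restrictor pairs — does the scope hold? (L1,V2):fails  (L1,V8):fails  (L2,V3):fails  (L2,V4):fails  (L3,V7):fails  (L5,V3):holds  (L5,V5):fails  (L6,V8):fails  (L7,V9):fails
Scope holds for 1 pair(s), so the sentence is false.

False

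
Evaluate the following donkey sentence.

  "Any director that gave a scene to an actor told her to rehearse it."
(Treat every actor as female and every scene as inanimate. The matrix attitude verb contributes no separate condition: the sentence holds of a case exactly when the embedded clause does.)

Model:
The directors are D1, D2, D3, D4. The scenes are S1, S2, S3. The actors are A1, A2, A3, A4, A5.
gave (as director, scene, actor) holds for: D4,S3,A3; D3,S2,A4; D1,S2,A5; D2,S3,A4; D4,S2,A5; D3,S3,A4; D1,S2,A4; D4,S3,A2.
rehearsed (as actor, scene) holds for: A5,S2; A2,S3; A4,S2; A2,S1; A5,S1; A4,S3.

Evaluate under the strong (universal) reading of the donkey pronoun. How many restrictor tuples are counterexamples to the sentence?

"her" takes "an actor" as antecedent and "it" takes "a scene"; both are donkey pronouns co-varying with the restrictor.
Strong reading: for every (d,s,a) with gave(d,s,a), rehearsed(a,s).
Restrictor triples: (D1,S2,A4)→rehearsed(A4,S2) ✓  (D1,S2,A5)→rehearsed(A5,S2) ✓  (D2,S3,A4)→rehearsed(A4,S3) ✓  (D3,S2,A4)→rehearsed(A4,S2) ✓  (D3,S3,A4)→rehearsed(A4,S3) ✓  (D4,S2,A5)→rehearsed(A5,S2) ✓  (D4,S3,A2)→rehearsed(A2,S3) ✓  (D4,S3,A3)→rehearsed(A3,S3) ✗
Counterexamples (restrictor triples failing the scope): 1.

1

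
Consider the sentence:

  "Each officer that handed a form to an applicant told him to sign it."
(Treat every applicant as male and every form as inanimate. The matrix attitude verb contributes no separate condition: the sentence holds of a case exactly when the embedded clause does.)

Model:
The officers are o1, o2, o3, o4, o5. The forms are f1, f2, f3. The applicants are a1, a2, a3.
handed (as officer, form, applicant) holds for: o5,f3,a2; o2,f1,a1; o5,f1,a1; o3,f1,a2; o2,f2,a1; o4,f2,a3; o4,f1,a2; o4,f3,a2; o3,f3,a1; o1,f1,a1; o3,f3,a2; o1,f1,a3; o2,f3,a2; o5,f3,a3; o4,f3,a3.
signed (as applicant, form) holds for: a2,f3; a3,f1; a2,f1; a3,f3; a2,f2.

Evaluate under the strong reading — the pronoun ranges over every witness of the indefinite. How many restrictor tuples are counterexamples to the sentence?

"him" takes "an applicant" as antecedent and "it" takes "a form"; both are donkey pronouns co-varying with the restrictor.
Strong reading: for every (o,f,a) with handed(o,f,a), signed(a,f).
Restrictor triples: (o1,f1,a1)→signed(a1,f1) ✗  (o1,f1,a3)→signed(a3,f1) ✓  (o2,f1,a1)→signed(a1,f1) ✗  (o2,f2,a1)→signed(a1,f2) ✗  (o2,f3,a2)→signed(a2,f3) ✓  (o3,f1,a2)→signed(a2,f1) ✓  (o3,f3,a1)→signed(a1,f3) ✗  (o3,f3,a2)→signed(a2,f3) ✓  (o4,f1,a2)→signed(a2,f1) ✓  (o4,f2,a3)→signed(a3,f2) ✗  (o4,f3,a2)→signed(a2,f3) ✓  (o4,f3,a3)→signed(a3,f3) ✓  (o5,f1,a1)→signed(a1,f1) ✗  (o5,f3,a2)→signed(a2,f3) ✓  (o5,f3,a3)→signed(a3,f3) ✓
Counterexamples (restrictor triples failing the scope): 6.

6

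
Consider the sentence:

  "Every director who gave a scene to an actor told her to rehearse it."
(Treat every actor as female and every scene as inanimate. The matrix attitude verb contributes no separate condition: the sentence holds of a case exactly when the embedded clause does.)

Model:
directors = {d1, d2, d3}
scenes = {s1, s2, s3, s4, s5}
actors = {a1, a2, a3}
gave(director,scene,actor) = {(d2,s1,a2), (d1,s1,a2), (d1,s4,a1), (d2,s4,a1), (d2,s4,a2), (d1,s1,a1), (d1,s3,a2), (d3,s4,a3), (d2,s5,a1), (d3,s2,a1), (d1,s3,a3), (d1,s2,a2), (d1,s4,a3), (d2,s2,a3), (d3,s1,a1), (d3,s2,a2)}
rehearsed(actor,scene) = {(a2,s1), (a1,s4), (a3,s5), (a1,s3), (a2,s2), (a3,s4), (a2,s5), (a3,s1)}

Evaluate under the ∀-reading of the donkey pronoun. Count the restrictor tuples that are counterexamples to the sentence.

8

"her" takes "an actor" as antecedent and "it" takes "a scene"; both are donkey pronouns co-varying with the restrictor.
Strong reading: for every (d,s,a) with gave(d,s,a), rehearsed(a,s).
Restrictor triples: (d1,s1,a1)→rehearsed(a1,s1) ✗  (d1,s1,a2)→rehearsed(a2,s1) ✓  (d1,s2,a2)→rehearsed(a2,s2) ✓  (d1,s3,a2)→rehearsed(a2,s3) ✗  (d1,s3,a3)→rehearsed(a3,s3) ✗  (d1,s4,a1)→rehearsed(a1,s4) ✓  (d1,s4,a3)→rehearsed(a3,s4) ✓  (d2,s1,a2)→rehearsed(a2,s1) ✓  (d2,s2,a3)→rehearsed(a3,s2) ✗  (d2,s4,a1)→rehearsed(a1,s4) ✓  (d2,s4,a2)→rehearsed(a2,s4) ✗  (d2,s5,a1)→rehearsed(a1,s5) ✗  (d3,s1,a1)→rehearsed(a1,s1) ✗  (d3,s2,a1)→rehearsed(a1,s2) ✗  (d3,s2,a2)→rehearsed(a2,s2) ✓  (d3,s4,a3)→rehearsed(a3,s4) ✓
Counterexamples (restrictor triples failing the scope): 8.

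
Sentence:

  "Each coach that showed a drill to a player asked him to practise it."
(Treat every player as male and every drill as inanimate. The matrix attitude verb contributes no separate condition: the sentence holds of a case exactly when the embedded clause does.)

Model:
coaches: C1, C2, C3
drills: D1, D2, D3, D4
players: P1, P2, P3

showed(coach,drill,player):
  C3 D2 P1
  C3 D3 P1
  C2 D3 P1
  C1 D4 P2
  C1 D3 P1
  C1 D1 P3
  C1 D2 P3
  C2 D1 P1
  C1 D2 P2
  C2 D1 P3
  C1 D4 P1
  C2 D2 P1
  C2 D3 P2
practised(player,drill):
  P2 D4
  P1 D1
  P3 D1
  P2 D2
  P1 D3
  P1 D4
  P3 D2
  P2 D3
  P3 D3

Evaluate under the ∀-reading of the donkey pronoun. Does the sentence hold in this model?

"him" takes "a player" as antecedent and "it" takes "a drill"; both are donkey pronouns co-varying with the restrictor.
Strong reading: for every (c,d,p) with showed(c,d,p), practised(p,d).
Restrictor triples: (C1,D1,P3)→practised(P3,D1) ✓  (C1,D2,P2)→practised(P2,D2) ✓  (C1,D2,P3)→practised(P3,D2) ✓  (C1,D3,P1)→practised(P1,D3) ✓  (C1,D4,P1)→practised(P1,D4) ✓  (C1,D4,P2)→practised(P2,D4) ✓  (C2,D1,P1)→practised(P1,D1) ✓  (C2,D1,P3)→practised(P3,D1) ✓  (C2,D2,P1)→practised(P1,D2) ✗  (C2,D3,P1)→practised(P1,D3) ✓  (C2,D3,P2)→practised(P2,D3) ✓  (C3,D2,P1)→practised(P1,D2) ✗  (C3,D3,P1)→practised(P1,D3) ✓
Counterexample: (C2,D2,P1) — practised(P1,D2) does not hold.

False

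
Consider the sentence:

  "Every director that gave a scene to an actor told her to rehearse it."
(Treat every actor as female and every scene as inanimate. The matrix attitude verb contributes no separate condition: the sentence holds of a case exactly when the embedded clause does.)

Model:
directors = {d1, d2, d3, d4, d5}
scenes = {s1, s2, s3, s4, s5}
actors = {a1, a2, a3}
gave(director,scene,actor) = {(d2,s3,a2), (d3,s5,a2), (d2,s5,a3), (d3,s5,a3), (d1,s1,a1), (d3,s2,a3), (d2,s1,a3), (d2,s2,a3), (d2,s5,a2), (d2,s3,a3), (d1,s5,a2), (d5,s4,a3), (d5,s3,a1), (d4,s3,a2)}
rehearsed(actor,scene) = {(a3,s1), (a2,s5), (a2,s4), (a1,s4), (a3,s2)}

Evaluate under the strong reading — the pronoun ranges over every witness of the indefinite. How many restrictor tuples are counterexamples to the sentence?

8

"her" takes "an actor" as antecedent and "it" takes "a scene"; both are donkey pronouns co-varying with the restrictor.
Strong reading: for every (d,s,a) with gave(d,s,a), rehearsed(a,s).
Restrictor triples: (d1,s1,a1)→rehearsed(a1,s1) ✗  (d1,s5,a2)→rehearsed(a2,s5) ✓  (d2,s1,a3)→rehearsed(a3,s1) ✓  (d2,s2,a3)→rehearsed(a3,s2) ✓  (d2,s3,a2)→rehearsed(a2,s3) ✗  (d2,s3,a3)→rehearsed(a3,s3) ✗  (d2,s5,a2)→rehearsed(a2,s5) ✓  (d2,s5,a3)→rehearsed(a3,s5) ✗  (d3,s2,a3)→rehearsed(a3,s2) ✓  (d3,s5,a2)→rehearsed(a2,s5) ✓  (d3,s5,a3)→rehearsed(a3,s5) ✗  (d4,s3,a2)→rehearsed(a2,s3) ✗  (d5,s3,a1)→rehearsed(a1,s3) ✗  (d5,s4,a3)→rehearsed(a3,s4) ✗
Counterexamples (restrictor triples failing the scope): 8.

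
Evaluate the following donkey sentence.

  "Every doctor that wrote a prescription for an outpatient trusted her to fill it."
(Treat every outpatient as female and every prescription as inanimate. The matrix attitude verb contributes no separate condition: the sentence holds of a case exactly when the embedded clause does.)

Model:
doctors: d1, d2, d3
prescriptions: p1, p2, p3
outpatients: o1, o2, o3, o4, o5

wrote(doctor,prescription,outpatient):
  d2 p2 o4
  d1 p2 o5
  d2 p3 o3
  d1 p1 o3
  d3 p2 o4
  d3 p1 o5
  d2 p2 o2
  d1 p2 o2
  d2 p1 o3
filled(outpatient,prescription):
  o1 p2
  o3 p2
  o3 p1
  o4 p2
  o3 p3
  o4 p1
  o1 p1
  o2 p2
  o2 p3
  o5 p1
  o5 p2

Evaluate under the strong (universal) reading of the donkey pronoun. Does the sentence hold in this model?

"her" takes "an outpatient" as antecedent and "it" takes "a prescription"; both are donkey pronouns co-varying with the restrictor.
Strong reading: for every (d,p,o) with wrote(d,p,o), filled(o,p).
Restrictor triples: (d1,p1,o3)→filled(o3,p1) ✓  (d1,p2,o2)→filled(o2,p2) ✓  (d1,p2,o5)→filled(o5,p2) ✓  (d2,p1,o3)→filled(o3,p1) ✓  (d2,p2,o2)→filled(o2,p2) ✓  (d2,p2,o4)→filled(o4,p2) ✓  (d2,p3,o3)→filled(o3,p3) ✓  (d3,p1,o5)→filled(o5,p1) ✓  (d3,p2,o4)→filled(o4,p2) ✓
Every restrictor triple satisfies the scope.

True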